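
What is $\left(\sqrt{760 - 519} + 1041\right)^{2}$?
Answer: $\left(1041 + \sqrt{241}\right)^{2} \approx 1.1162 \cdot 10^{6}$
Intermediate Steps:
$\left(\sqrt{760 - 519} + 1041\right)^{2} = \left(\sqrt{241} + 1041\right)^{2} = \left(1041 + \sqrt{241}\right)^{2}$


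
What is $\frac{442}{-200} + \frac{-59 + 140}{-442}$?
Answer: $- \frac{52891}{22100} \approx -2.3933$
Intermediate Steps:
$\frac{442}{-200} + \frac{-59 + 140}{-442} = 442 \left(- \frac{1}{200}\right) + 81 \left(- \frac{1}{442}\right) = - \frac{221}{100} - \frac{81}{442} = - \frac{52891}{22100}$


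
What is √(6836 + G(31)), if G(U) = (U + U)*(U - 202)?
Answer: I*√3766 ≈ 61.368*I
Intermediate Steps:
G(U) = 2*U*(-202 + U) (G(U) = (2*U)*(-202 + U) = 2*U*(-202 + U))
√(6836 + G(31)) = √(6836 + 2*31*(-202 + 31)) = √(6836 + 2*31*(-171)) = √(6836 - 10602) = √(-3766) = I*√3766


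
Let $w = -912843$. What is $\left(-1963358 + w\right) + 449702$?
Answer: $-2426499$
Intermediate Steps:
$\left(-1963358 + w\right) + 449702 = \left(-1963358 - 912843\right) + 449702 = -2876201 + 449702 = -2426499$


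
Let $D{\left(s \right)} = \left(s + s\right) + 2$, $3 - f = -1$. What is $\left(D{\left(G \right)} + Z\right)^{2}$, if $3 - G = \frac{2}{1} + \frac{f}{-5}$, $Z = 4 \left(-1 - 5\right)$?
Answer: $\frac{8464}{25} \approx 338.56$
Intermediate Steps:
$f = 4$ ($f = 3 - -1 = 3 + 1 = 4$)
$Z = -24$ ($Z = 4 \left(-6\right) = -24$)
$G = \frac{9}{5}$ ($G = 3 - \left(\frac{2}{1} + \frac{4}{-5}\right) = 3 - \left(2 \cdot 1 + 4 \left(- \frac{1}{5}\right)\right) = 3 - \left(2 - \frac{4}{5}\right) = 3 - \frac{6}{5} = \frac{9}{5} \approx 1.8$)
$D{\left(s \right)} = 2 + 2 s$ ($D{\left(s \right)} = 2 s + 2 = 2 + 2 s$)
$\left(D{\left(G \right)} + Z\right)^{2} = \left(\left(2 + 2 \cdot \frac{9}{5}\right) - 24\right)^{2} = \left(\left(2 + \frac{18}{5}\right) - 24\right)^{2} = \left(\frac{28}{5} - 24\right)^{2} = \left(- \frac{92}{5}\right)^{2} = \frac{8464}{25}$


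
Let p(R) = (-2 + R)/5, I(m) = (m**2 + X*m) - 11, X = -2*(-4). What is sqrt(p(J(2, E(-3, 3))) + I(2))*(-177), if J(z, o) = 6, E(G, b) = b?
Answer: -1239*sqrt(5)/5 ≈ -554.10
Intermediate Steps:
X = 8
I(m) = -11 + m**2 + 8*m (I(m) = (m**2 + 8*m) - 11 = -11 + m**2 + 8*m)
p(R) = -2/5 + R/5 (p(R) = (-2 + R)*(1/5) = -2/5 + R/5)
sqrt(p(J(2, E(-3, 3))) + I(2))*(-177) = sqrt((-2/5 + (1/5)*6) + (-11 + 2**2 + 8*2))*(-177) = sqrt((-2/5 + 6/5) + (-11 + 4 + 16))*(-177) = sqrt(4/5 + 9)*(-177) = sqrt(49/5)*(-177) = (7*sqrt(5)/5)*(-177) = -1239*sqrt(5)/5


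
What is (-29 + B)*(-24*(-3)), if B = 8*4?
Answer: 216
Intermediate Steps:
B = 32
(-29 + B)*(-24*(-3)) = (-29 + 32)*(-24*(-3)) = 3*72 = 216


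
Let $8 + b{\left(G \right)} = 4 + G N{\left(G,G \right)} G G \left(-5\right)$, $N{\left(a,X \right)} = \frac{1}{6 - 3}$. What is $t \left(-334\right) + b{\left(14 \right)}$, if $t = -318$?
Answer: $\frac{304904}{3} \approx 1.0163 \cdot 10^{5}$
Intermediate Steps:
$N{\left(a,X \right)} = \frac{1}{3}$
$b{\left(G \right)} = -4 - \frac{5 G^{3}}{3}$ ($b{\left(G \right)} = -8 + \left(4 + G \frac{1}{3} G G \left(-5\right)\right) = -8 + \left(4 + \frac{G}{3} G^{2} \left(-5\right)\right) = -8 + \left(4 + \frac{G^{3}}{3} \left(-5\right)\right) = -8 - \left(-4 + \frac{5 G^{3}}{3}\right) = -4 - \frac{5 G^{3}}{3}$)
$t \left(-334\right) + b{\left(14 \right)} = \left(-318\right) \left(-334\right) - \left(4 + \frac{5 \cdot 14^{3}}{3}\right) = 106212 - \frac{13732}{3} = \frac{304904}{3}$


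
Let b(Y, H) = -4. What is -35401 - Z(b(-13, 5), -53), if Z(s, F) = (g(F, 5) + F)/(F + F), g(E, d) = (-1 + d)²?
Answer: -3752543/106 ≈ -35401.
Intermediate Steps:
Z(s, F) = (16 + F)/(2*F) (Z(s, F) = ((-1 + 5)² + F)/(F + F) = (4² + F)/((2*F)) = (16 + F)*(1/(2*F)) = (16 + F)/(2*F))
-35401 - Z(b(-13, 5), -53) = -35401 - (16 - 53)/(2*(-53)) = -35401 - (-1)*(-37)/(2*53) = -35401 - 1*37/106 = -35401 - 37/106 = -3752543/106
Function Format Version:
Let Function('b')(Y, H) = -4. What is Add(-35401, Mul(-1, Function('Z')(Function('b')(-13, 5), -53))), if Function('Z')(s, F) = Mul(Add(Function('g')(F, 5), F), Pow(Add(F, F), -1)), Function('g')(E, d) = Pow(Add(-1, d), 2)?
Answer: Rational(-3752543, 106) ≈ -35401.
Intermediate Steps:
Function('Z')(s, F) = Mul(Rational(1, 2), Pow(F, -1), Add(16, F)) (Function('Z')(s, F) = Mul(Add(Pow(Add(-1, 5), 2), F), Pow(Add(F, F), -1)) = Mul(Add(Pow(4, 2), F), Pow(Mul(2, F), -1)) = Mul(Add(16, F), Mul(Rational(1, 2), Pow(F, -1))) = Mul(Rational(1, 2), Pow(F, -1), Add(16, F)))
Add(-35401, Mul(-1, Function('Z')(Function('b')(-13, 5), -53))) = Add(-35401, Mul(-1, Mul(Rational(1, 2), Pow(-53, -1), Add(16, -53)))) = Add(-35401, Mul(-1, Mul(Rational(1, 2), Rational(-1, 53), -37))) = Add(-35401, Mul(-1, Rational(37, 106))) = Add(-35401, Rational(-37, 106)) = Rational(-3752543, 106)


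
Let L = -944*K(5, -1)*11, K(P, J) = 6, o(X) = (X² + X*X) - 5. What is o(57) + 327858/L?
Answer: 67368669/10384 ≈ 6487.7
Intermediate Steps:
o(X) = -5 + 2*X² (o(X) = (X² + X²) - 5 = 2*X² - 5 = -5 + 2*X²)
L = -62304 (L = -5664*11 = -944*66 = -62304)
o(57) + 327858/L = (-5 + 2*57²) + 327858/(-62304) = (-5 + 2*3249) + 327858*(-1/62304) = (-5 + 6498) - 54643/10384 = 6493 - 54643/10384 = 67368669/10384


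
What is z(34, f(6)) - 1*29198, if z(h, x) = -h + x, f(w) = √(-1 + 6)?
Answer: -29232 + √5 ≈ -29230.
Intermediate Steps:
f(w) = √5
z(h, x) = x - h
z(34, f(6)) - 1*29198 = (√5 - 1*34) - 1*29198 = (√5 - 34) - 29198 = (-34 + √5) - 29198 = -29232 + √5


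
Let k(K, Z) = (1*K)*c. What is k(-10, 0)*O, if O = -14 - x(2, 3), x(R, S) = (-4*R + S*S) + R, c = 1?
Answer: 170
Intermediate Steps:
k(K, Z) = K (k(K, Z) = (1*K)*1 = K*1 = K)
x(R, S) = S**2 - 3*R (x(R, S) = (-4*R + S**2) + R = (S**2 - 4*R) + R = S**2 - 3*R)
O = -17 (O = -14 - (3**2 - 3*2) = -14 - (9 - 6) = -14 - 1*3 = -14 - 3 = -17)
k(-10, 0)*O = -10*(-17) = 170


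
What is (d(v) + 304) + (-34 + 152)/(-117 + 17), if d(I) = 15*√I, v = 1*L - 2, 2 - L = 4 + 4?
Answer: 15141/50 + 30*I*√2 ≈ 302.82 + 42.426*I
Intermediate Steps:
L = -6 (L = 2 - (4 + 4) = 2 - 1*8 = 2 - 8 = -6)
v = -8 (v = 1*(-6) - 2 = -6 - 2 = -8)
(d(v) + 304) + (-34 + 152)/(-117 + 17) = (15*√(-8) + 304) + (-34 + 152)/(-117 + 17) = (15*(2*I*√2) + 304) + 118/(-100) = (30*I*√2 + 304) + 118*(-1/100) = (304 + 30*I*√2) - 59/50 = 15141/50 + 30*I*√2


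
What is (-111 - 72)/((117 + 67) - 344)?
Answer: 183/160 ≈ 1.1437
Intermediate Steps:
(-111 - 72)/((117 + 67) - 344) = -183/(184 - 344) = -183/(-160) = -183*(-1/160) = 183/160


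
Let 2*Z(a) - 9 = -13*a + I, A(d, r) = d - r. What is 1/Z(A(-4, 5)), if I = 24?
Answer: 1/75 ≈ 0.013333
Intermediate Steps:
Z(a) = 33/2 - 13*a/2 (Z(a) = 9/2 + (-13*a + 24)/2 = 9/2 + (24 - 13*a)/2 = 9/2 + (12 - 13*a/2) = 33/2 - 13*a/2)
1/Z(A(-4, 5)) = 1/(33/2 - 13*(-4 - 1*5)/2) = 1/(33/2 - 13*(-4 - 5)/2) = 1/(33/2 - 13/2*(-9)) = 1/(33/2 + 117/2) = 1/75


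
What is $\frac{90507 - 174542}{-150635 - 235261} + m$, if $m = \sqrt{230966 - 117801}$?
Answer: $\frac{12005}{55128} + \sqrt{113165} \approx 336.62$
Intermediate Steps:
$m = \sqrt{113165} \approx 336.4$
$\frac{90507 - 174542}{-150635 - 235261} + m = \frac{90507 - 174542}{-150635 - 235261} + \sqrt{113165} = - \frac{84035}{-385896} + \sqrt{113165} = \left(-84035\right) \left(- \frac{1}{385896}\right) + \sqrt{113165} = \frac{12005}{55128} + \sqrt{113165}$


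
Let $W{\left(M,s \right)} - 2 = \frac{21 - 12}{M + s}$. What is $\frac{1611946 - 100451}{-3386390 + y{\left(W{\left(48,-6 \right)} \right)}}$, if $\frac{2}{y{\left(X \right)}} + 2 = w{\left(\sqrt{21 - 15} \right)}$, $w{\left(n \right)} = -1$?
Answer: $- \frac{4534485}{10159172} \approx -0.44634$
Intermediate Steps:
$W{\left(M,s \right)} = 2 + \frac{9}{M + s}$ ($W{\left(M,s \right)} = 2 + \frac{21 - 12}{M + s} = 2 + \frac{9}{M + s}$)
$y{\left(X \right)} = - \frac{2}{3}$ ($y{\left(X \right)} = \frac{2}{-2 - 1} = \frac{2}{-3} = 2 \left(- \frac{1}{3}\right) = - \frac{2}{3}$)
$\frac{1611946 - 100451}{-3386390 + y{\left(W{\left(48,-6 \right)} \right)}} = \frac{1611946 - 100451}{-3386390 - \frac{2}{3}} = \frac{1511495}{- \frac{10159172}{3}} = 1511495 \left(- \frac{3}{10159172}\right) = - \frac{4534485}{10159172}$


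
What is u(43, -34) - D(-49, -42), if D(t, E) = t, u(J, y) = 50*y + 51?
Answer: -1600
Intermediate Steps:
u(J, y) = 51 + 50*y
u(43, -34) - D(-49, -42) = (51 + 50*(-34)) - 1*(-49) = (51 - 1700) + 49 = -1649 + 49 = -1600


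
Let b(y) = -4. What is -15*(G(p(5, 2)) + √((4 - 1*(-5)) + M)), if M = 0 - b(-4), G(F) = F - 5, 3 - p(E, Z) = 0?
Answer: 30 - 15*√13 ≈ -24.083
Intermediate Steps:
p(E, Z) = 3 (p(E, Z) = 3 - 1*0 = 3 + 0 = 3)
G(F) = -5 + F
M = 4 (M = 0 - 1*(-4) = 0 + 4 = 4)
-15*(G(p(5, 2)) + √((4 - 1*(-5)) + M)) = -15*((-5 + 3) + √((4 - 1*(-5)) + 4)) = -15*(-2 + √((4 + 5) + 4)) = -15*(-2 + √(9 + 4)) = -15*(-2 + √13) = 30 - 15*√13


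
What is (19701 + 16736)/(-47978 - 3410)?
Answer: -36437/51388 ≈ -0.70906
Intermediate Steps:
(19701 + 16736)/(-47978 - 3410) = 36437/(-51388) = 36437*(-1/51388) = -36437/51388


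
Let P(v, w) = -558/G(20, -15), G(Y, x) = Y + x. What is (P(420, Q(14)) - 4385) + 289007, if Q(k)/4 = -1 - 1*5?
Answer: 1422552/5 ≈ 2.8451e+5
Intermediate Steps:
Q(k) = -24 (Q(k) = 4*(-1 - 1*5) = 4*(-1 - 5) = 4*(-6) = -24)
P(v, w) = -558/5 (P(v, w) = -558/(20 - 15) = -558/5)
(P(420, Q(14)) - 4385) + 289007 = (-558/5 - 4385) + 289007 = -22483/5 + 289007 = 1422552/5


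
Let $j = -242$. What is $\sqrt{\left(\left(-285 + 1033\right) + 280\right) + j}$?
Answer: $\sqrt{786} \approx 28.036$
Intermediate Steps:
$\sqrt{\left(\left(-285 + 1033\right) + 280\right) + j} = \sqrt{\left(\left(-285 + 1033\right) + 280\right) - 242} = \sqrt{\left(748 + 280\right) - 242} = \sqrt{1028 - 242} = \sqrt{786}$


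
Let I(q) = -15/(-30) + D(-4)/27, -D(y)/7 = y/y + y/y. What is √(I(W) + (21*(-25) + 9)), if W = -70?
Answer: I*√167190/18 ≈ 22.716*I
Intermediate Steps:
D(y) = -14 (D(y) = -7*(y/y + y/y) = -7*(1 + 1) = -7*2 = -14)
I(q) = -1/54 (I(q) = -15/(-30) - 14/27 = -15*(-1/30) - 14*1/27 = ½ - 14/27 = -1/54)
√(I(W) + (21*(-25) + 9)) = √(-1/54 + (21*(-25) + 9)) = √(-1/54 + (-525 + 9)) = √(-1/54 - 516) = √(-27865/54) = I*√167190/18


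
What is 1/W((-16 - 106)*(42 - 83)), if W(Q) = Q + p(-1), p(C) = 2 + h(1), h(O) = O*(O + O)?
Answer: 1/5006 ≈ 0.00019976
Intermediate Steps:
h(O) = 2*O² (h(O) = O*(2*O) = 2*O²)
p(C) = 4 (p(C) = 2 + 2*1² = 2 + 2*1 = 2 + 2 = 4)
W(Q) = 4 + Q (W(Q) = Q + 4 = 4 + Q)
1/W((-16 - 106)*(42 - 83)) = 1/(4 + (-16 - 106)*(42 - 83)) = 1/(4 - 122*(-41)) = 1/(4 + 5002) = 1/5006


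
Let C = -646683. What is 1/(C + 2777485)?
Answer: 1/2130802 ≈ 4.6931e-7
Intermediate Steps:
1/(C + 2777485) = 1/(-646683 + 2777485) = 1/2130802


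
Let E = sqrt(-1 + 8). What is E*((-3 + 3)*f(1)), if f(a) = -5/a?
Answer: 0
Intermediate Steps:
E = sqrt(7) ≈ 2.6458
E*((-3 + 3)*f(1)) = sqrt(7)*((-3 + 3)*(-5/1)) = sqrt(7)*(0*(-5*1)) = sqrt(7)*(0*(-5)) = sqrt(7)*0 = 0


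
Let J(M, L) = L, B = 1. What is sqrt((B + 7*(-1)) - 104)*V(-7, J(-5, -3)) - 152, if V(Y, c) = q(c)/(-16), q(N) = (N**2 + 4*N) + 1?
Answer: -152 + I*sqrt(110)/8 ≈ -152.0 + 1.311*I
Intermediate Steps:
q(N) = 1 + N**2 + 4*N
V(Y, c) = -1/16 - c/4 - c**2/16 (V(Y, c) = (1 + c**2 + 4*c)/(-16) = (1 + c**2 + 4*c)*(-1/16) = -1/16 - c/4 - c**2/16)
sqrt((B + 7*(-1)) - 104)*V(-7, J(-5, -3)) - 152 = sqrt((1 + 7*(-1)) - 104)*(-1/16 - 1/4*(-3) - 1/16*(-3)**2) - 152 = sqrt((1 - 7) - 104)*(-1/16 + 3/4 - 1/16*9) - 152 = sqrt(-6 - 104)*(-1/16 + 3/4 - 9/16) - 152 = sqrt(-110)*(1/8) - 152 = (I*sqrt(110))*(1/8) - 152 = I*sqrt(110)/8 - 152 = -152 + I*sqrt(110)/8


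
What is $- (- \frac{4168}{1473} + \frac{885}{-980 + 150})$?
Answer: $\frac{952609}{244518} \approx 3.8959$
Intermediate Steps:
$- (- \frac{4168}{1473} + \frac{885}{-980 + 150}) = - (\left(-4168\right) \frac{1}{1473} + \frac{885}{-830}) = - (- \frac{4168}{1473} + 885 \left(- \frac{1}{830}\right)) = - (- \frac{4168}{1473} - \frac{177}{166}) = \left(-1\right) \left(- \frac{952609}{244518}\right) = \frac{952609}{244518}$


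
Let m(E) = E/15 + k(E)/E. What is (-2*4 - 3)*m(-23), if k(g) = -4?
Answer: 5159/345 ≈ 14.954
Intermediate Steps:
m(E) = -4/E + E/15 (m(E) = E/15 - 4/E = -4/E + E/15)
(-2*4 - 3)*m(-23) = (-2*4 - 3)*(-4/(-23) + (1/15)*(-23)) = (-8 - 3)*(-4*(-1/23) - 23/15) = -11*(4/23 - 23/15) = -11*(-469/345) = 5159/345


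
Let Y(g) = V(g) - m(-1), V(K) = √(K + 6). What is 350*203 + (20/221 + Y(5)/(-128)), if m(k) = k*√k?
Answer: 15702070/221 - I/128 - √11/128 ≈ 71050.0 - 0.0078125*I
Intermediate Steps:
V(K) = √(6 + K)
m(k) = k^(3/2)
Y(g) = I + √(6 + g) (Y(g) = √(6 + g) - (-1)^(3/2) = √(6 + g) - (-1)*I = √(6 + g) + I = I + √(6 + g))
350*203 + (20/221 + Y(5)/(-128)) = 350*203 + (20/221 + (I + √(6 + 5))/(-128)) = 71050 + (20*(1/221) + (I + √11)*(-1/128)) = 71050 + (20/221 + (-I/128 - √11/128)) = 71050 + (20/221 - I/128 - √11/128) = 15702070/221 - I/128 - √11/128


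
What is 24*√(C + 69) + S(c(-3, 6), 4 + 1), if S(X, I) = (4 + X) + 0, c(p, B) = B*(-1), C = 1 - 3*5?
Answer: -2 + 24*√55 ≈ 175.99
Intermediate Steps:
C = -14 (C = 1 - 15 = -14)
c(p, B) = -B
S(X, I) = 4 + X
24*√(C + 69) + S(c(-3, 6), 4 + 1) = 24*√(-14 + 69) + (4 - 1*6) = 24*√55 + (4 - 6) = 24*√55 - 2 = -2 + 24*√55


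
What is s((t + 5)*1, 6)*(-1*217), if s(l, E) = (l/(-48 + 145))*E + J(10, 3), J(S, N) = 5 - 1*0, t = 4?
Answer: -116963/97 ≈ -1205.8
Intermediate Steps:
J(S, N) = 5 (J(S, N) = 5 + 0 = 5)
s(l, E) = 5 + E*l/97 (s(l, E) = (l/(-48 + 145))*E + 5 = (l/97)*E + 5 = E*l/97 + 5 = 5 + E*l/97)
s((t + 5)*1, 6)*(-1*217) = (5 + (1/97)*6*((4 + 5)*1))*(-1*217) = (5 + (1/97)*6*(9*1))*(-217) = (5 + (1/97)*6*9)*(-217) = (5 + 54/97)*(-217) = (539/97)*(-217) = -116963/97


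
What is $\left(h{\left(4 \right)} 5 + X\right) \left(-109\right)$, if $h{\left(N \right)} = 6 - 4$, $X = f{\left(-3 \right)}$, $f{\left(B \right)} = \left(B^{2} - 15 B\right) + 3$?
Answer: $-7303$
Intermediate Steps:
$f{\left(B \right)} = 3 + B^{2} - 15 B$
$X = 57$ ($X = 3 + \left(-3\right)^{2} - -45 = 3 + 9 + 45 = 57$)
$h{\left(N \right)} = 2$ ($h{\left(N \right)} = 6 - 4 = 2$)
$\left(h{\left(4 \right)} 5 + X\right) \left(-109\right) = \left(2 \cdot 5 + 57\right) \left(-109\right) = \left(10 + 57\right) \left(-109\right) = 67 \left(-109\right) = -7303$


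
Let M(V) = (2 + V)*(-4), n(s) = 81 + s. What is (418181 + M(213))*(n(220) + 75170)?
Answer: 31495633191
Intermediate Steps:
M(V) = -8 - 4*V
(418181 + M(213))*(n(220) + 75170) = (418181 + (-8 - 4*213))*((81 + 220) + 75170) = (418181 + (-8 - 852))*(301 + 75170) = (418181 - 860)*75471 = 417321*75471 = 31495633191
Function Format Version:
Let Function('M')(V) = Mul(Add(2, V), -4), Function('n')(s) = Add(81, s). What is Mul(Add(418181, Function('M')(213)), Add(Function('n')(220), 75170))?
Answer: 31495633191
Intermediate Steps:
Function('M')(V) = Add(-8, Mul(-4, V))
Mul(Add(418181, Function('M')(213)), Add(Function('n')(220), 75170)) = Mul(Add(418181, Add(-8, Mul(-4, 213))), Add(Add(81, 220), 75170)) = Mul(Add(418181, Add(-8, -852)), Add(301, 75170)) = Mul(Add(418181, -860), 75471) = Mul(417321, 75471) = 31495633191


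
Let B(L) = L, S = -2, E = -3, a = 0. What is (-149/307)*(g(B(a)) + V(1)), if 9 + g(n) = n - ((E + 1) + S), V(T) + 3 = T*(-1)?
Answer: 1341/307 ≈ 4.3681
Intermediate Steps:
V(T) = -3 - T (V(T) = -3 + T*(-1) = -3 - T)
g(n) = -5 + n (g(n) = -9 + (n - ((-3 + 1) - 2)) = -9 + (n - (-2 - 2)) = -9 + (n - 1*(-4)) = -9 + (n + 4) = -9 + (4 + n) = -5 + n)
(-149/307)*(g(B(a)) + V(1)) = (-149/307)*((-5 + 0) + (-3 - 1*1)) = (-149*1/307)*(-5 + (-3 - 1)) = -149*(-5 - 4)/307 = -149/307*(-9) = 1341/307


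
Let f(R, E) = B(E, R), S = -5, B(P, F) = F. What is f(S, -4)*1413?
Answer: -7065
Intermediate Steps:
f(R, E) = R
f(S, -4)*1413 = -5*1413 = -7065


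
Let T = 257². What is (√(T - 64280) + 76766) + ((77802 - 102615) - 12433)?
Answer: 39520 + √1769 ≈ 39562.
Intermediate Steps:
T = 66049
(√(T - 64280) + 76766) + ((77802 - 102615) - 12433) = (√(66049 - 64280) + 76766) + ((77802 - 102615) - 12433) = (√1769 + 76766) + (-24813 - 12433) = (76766 + √1769) - 37246 = 39520 + √1769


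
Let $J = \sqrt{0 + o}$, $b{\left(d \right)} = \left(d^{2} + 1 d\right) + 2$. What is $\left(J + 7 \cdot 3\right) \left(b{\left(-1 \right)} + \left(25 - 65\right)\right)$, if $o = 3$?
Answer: $-798 - 38 \sqrt{3} \approx -863.82$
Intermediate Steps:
$b{\left(d \right)} = 2 + d + d^{2}$ ($b{\left(d \right)} = \left(d^{2} + d\right) + 2 = \left(d + d^{2}\right) + 2 = 2 + d + d^{2}$)
$J = \sqrt{3}$ ($J = \sqrt{0 + 3} = \sqrt{3} \approx 1.732$)
$\left(J + 7 \cdot 3\right) \left(b{\left(-1 \right)} + \left(25 - 65\right)\right) = \left(\sqrt{3} + 7 \cdot 3\right) \left(\left(2 - 1 + \left(-1\right)^{2}\right) + \left(25 - 65\right)\right) = \left(\sqrt{3} + 21\right) \left(\left(2 - 1 + 1\right) - 40\right) = \left(21 + \sqrt{3}\right) \left(2 - 40\right) = \left(21 + \sqrt{3}\right) \left(-38\right) = -798 - 38 \sqrt{3}$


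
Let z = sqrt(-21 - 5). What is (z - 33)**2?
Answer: (33 - I*sqrt(26))**2 ≈ 1063.0 - 336.54*I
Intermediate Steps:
z = I*sqrt(26) (z = sqrt(-26) = I*sqrt(26) ≈ 5.099*I)
(z - 33)**2 = (I*sqrt(26) - 33)**2 = (-33 + I*sqrt(26))**2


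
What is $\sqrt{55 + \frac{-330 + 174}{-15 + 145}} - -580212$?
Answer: $580212 + \frac{\sqrt{1345}}{5} \approx 5.8022 \cdot 10^{5}$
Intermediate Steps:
$\sqrt{55 + \frac{-330 + 174}{-15 + 145}} - -580212 = \sqrt{55 - \frac{156}{130}} + 580212 = \sqrt{55 - \frac{6}{5}} + 580212 = \sqrt{\frac{269}{5}} + 580212 = \frac{\sqrt{1345}}{5} + 580212 = 580212 + \frac{\sqrt{1345}}{5}$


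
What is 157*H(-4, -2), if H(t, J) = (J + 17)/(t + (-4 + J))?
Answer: -471/2 ≈ -235.50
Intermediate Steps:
H(t, J) = (17 + J)/(-4 + J + t)
157*H(-4, -2) = 157*((17 - 2)/(-4 - 2 - 4)) = 157*(15/(-10)) = 157*(-⅒*15) = 157*(-3/2) = -471/2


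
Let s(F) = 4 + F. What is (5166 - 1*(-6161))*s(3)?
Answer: 79289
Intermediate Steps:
(5166 - 1*(-6161))*s(3) = (5166 - 1*(-6161))*(4 + 3) = (5166 + 6161)*7 = 11327*7 = 79289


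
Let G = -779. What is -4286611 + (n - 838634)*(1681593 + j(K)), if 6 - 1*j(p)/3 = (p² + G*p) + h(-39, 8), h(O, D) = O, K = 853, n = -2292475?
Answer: -4672752376069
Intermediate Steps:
j(p) = 135 - 3*p² + 2337*p (j(p) = 18 - 3*((p² - 779*p) - 39) = 18 - 3*(-39 + p² - 779*p) = 18 + (117 - 3*p² + 2337*p) = 135 - 3*p² + 2337*p)
-4286611 + (n - 838634)*(1681593 + j(K)) = -4286611 + (-2292475 - 838634)*(1681593 + (135 - 3*853² + 2337*853)) = -4286611 - 3131109*(1681593 + (135 - 3*727609 + 1993461)) = -4286611 - 3131109*(1681593 + (135 - 2182827 + 1993461)) = -4286611 - 3131109*(1681593 - 189231) = -4286611 - 3131109*1492362 = -4286611 - 4672748089458 = -4672752376069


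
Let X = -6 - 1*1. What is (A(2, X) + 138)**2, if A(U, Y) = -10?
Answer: 16384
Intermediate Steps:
X = -7 (X = -6 - 1 = -7)
(A(2, X) + 138)**2 = (-10 + 138)**2 = 128**2 = 16384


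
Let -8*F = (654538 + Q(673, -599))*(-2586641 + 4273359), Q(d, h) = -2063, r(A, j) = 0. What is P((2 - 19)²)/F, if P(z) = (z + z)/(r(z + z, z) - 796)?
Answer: 578/109503862041475 ≈ 5.2784e-12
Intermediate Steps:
P(z) = -z/398 (P(z) = (z + z)/(0 - 796) = (2*z)/(-796) = (2*z)*(-1/796) = -z/398)
F = -550270663525/4 (F = -(654538 - 2063)*(-2586641 + 4273359)/8 = -652475*1686718/8 = -⅛*1100541327050 = -550270663525/4 ≈ -1.3757e+11)
P((2 - 19)²)/F = (-(2 - 19)²/398)/(-550270663525/4) = -1/398*(-17)²*(-4/550270663525) = -1/398*289*(-4/550270663525) = -289/398*(-4/550270663525) = 578/109503862041475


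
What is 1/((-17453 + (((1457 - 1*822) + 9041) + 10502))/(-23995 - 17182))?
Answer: -41177/2725 ≈ -15.111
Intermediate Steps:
1/((-17453 + (((1457 - 1*822) + 9041) + 10502))/(-23995 - 17182)) = 1/((-17453 + (((1457 - 822) + 9041) + 10502))/(-41177)) = 1/((-17453 + ((635 + 9041) + 10502))*(-1/41177)) = 1/((-17453 + (9676 + 10502))*(-1/41177)) = 1/((-17453 + 20178)*(-1/41177)) = 1/(2725*(-1/41177)) = 1/(-2725/41177) = -41177/2725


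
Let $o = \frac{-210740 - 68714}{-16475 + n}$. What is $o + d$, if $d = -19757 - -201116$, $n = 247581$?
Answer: $\frac{20956436800}{115553} \approx 1.8136 \cdot 10^{5}$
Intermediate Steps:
$d = 181359$ ($d = -19757 + 201116 = 181359$)
$o = - \frac{139727}{115553}$ ($o = \frac{-210740 - 68714}{-16475 + 247581} = - \frac{279454}{231106} = \left(-279454\right) \frac{1}{231106} = - \frac{139727}{115553} \approx -1.2092$)
$o + d = - \frac{139727}{115553} + 181359 = \frac{20956436800}{115553}$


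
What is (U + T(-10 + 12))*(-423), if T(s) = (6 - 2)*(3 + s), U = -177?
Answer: 66411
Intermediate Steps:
T(s) = 12 + 4*s (T(s) = 4*(3 + s) = 12 + 4*s)
(U + T(-10 + 12))*(-423) = (-177 + (12 + 4*(-10 + 12)))*(-423) = (-177 + (12 + 4*2))*(-423) = (-177 + (12 + 8))*(-423) = (-177 + 20)*(-423) = -157*(-423) = 66411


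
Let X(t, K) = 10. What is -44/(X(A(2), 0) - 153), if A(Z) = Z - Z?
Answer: 4/13 ≈ 0.30769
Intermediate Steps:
A(Z) = 0
-44/(X(A(2), 0) - 153) = -44/(10 - 153) = -44/(-143) = -44*(-1/143) = 4/13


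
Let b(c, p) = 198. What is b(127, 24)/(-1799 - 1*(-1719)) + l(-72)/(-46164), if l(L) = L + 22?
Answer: -1142059/461640 ≈ -2.4739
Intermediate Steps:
l(L) = 22 + L
b(127, 24)/(-1799 - 1*(-1719)) + l(-72)/(-46164) = 198/(-1799 - 1*(-1719)) + (22 - 72)/(-46164) = 198/(-1799 + 1719) - 50*(-1/46164) = 198/(-80) + 25/23082 = 198*(-1/80) + 25/23082 = -99/40 + 25/23082 = -1142059/461640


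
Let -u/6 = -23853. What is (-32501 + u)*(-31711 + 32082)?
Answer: 41038907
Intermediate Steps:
u = 143118 (u = -6*(-23853) = 143118)
(-32501 + u)*(-31711 + 32082) = (-32501 + 143118)*(-31711 + 32082) = 110617*371 = 41038907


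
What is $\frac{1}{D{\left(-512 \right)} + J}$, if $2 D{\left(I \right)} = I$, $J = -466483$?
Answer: $- \frac{1}{466739} \approx -2.1425 \cdot 10^{-6}$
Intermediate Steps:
$D{\left(I \right)} = \frac{I}{2}$
$\frac{1}{D{\left(-512 \right)} + J} = \frac{1}{\frac{1}{2} \left(-512\right) - 466483} = \frac{1}{-256 - 466483} = \frac{1}{-466739} = - \frac{1}{466739}$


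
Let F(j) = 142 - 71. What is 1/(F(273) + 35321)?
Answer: 1/35392 ≈ 2.8255e-5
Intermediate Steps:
F(j) = 71
1/(F(273) + 35321) = 1/(71 + 35321) = 1/35392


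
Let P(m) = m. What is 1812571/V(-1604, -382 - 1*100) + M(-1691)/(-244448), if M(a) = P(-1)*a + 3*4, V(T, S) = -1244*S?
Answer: 55257277923/18321622048 ≈ 3.0160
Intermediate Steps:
M(a) = 12 - a (M(a) = -a + 3*4 = -a + 12 = 12 - a)
1812571/V(-1604, -382 - 1*100) + M(-1691)/(-244448) = 1812571/((-1244*(-382 - 1*100))) + (12 - 1*(-1691))/(-244448) = 1812571/((-1244*(-382 - 100))) + (12 + 1691)*(-1/244448) = 1812571/((-1244*(-482))) + 1703*(-1/244448) = 1812571/599608 - 1703/244448 = 55257277923/18321622048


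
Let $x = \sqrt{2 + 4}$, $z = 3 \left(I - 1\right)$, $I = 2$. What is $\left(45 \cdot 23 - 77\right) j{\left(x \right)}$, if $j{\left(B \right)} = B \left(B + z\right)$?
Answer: $5748 + 2874 \sqrt{6} \approx 12788.0$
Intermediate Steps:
$z = 3$ ($z = 3 \left(2 - 1\right) = 3 \cdot 1 = 3$)
$x = \sqrt{6} \approx 2.4495$
$j{\left(B \right)} = B \left(3 + B\right)$ ($j{\left(B \right)} = B \left(B + 3\right) = B \left(3 + B\right)$)
$\left(45 \cdot 23 - 77\right) j{\left(x \right)} = \left(45 \cdot 23 - 77\right) \sqrt{6} \left(3 + \sqrt{6}\right) = \left(1035 - 77\right) \sqrt{6} \left(3 + \sqrt{6}\right) = 958 \sqrt{6} \left(3 + \sqrt{6}\right)$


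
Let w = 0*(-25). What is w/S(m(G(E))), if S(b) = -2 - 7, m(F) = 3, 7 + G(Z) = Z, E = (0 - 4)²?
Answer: 0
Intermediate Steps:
E = 16 (E = (-4)² = 16)
G(Z) = -7 + Z
w = 0
S(b) = -9
w/S(m(G(E))) = 0/(-9) = 0*(-⅑) = 0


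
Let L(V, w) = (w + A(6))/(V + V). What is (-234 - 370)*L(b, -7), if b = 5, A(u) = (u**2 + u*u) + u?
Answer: -21442/5 ≈ -4288.4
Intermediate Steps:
A(u) = u + 2*u**2 (A(u) = (u**2 + u**2) + u = 2*u**2 + u = u + 2*u**2)
L(V, w) = (78 + w)/(2*V) (L(V, w) = (w + 6*(1 + 2*6))/(V + V) = (w + 6*(1 + 12))/((2*V)) = (w + 6*13)*(1/(2*V)) = (w + 78)*(1/(2*V)) = (78 + w)*(1/(2*V)) = (78 + w)/(2*V))
(-234 - 370)*L(b, -7) = (-234 - 370)*((1/2)*(78 - 7)/5) = -302*71/5 = -604*71/10 = -21442/5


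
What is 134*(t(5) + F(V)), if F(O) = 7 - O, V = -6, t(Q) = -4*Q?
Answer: -938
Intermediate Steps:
134*(t(5) + F(V)) = 134*(-4*5 + (7 - 1*(-6))) = 134*(-20 + (7 + 6)) = 134*(-20 + 13) = 134*(-7) = -938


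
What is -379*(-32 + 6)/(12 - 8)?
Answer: 4927/2 ≈ 2463.5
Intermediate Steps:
-379*(-32 + 6)/(12 - 8) = -(-9854)/4 = -379*(-13/2) = 4927/2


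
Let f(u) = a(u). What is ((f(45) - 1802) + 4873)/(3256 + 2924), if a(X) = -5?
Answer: 511/1030 ≈ 0.49612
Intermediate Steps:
f(u) = -5
((f(45) - 1802) + 4873)/(3256 + 2924) = ((-5 - 1802) + 4873)/(3256 + 2924) = (-1807 + 4873)/6180 = 3066*(1/6180) = 511/1030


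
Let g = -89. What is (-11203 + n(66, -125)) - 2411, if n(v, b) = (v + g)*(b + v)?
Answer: -12257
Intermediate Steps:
n(v, b) = (-89 + v)*(b + v) (n(v, b) = (v - 89)*(b + v) = (-89 + v)*(b + v))
(-11203 + n(66, -125)) - 2411 = (-11203 + (66**2 - 89*(-125) - 89*66 - 125*66)) - 2411 = (-11203 + (4356 + 11125 - 5874 - 8250)) - 2411 = (-11203 + 1357) - 2411 = -9846 - 2411 = -12257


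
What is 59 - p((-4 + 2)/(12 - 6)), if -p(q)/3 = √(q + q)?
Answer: 59 + I*√6 ≈ 59.0 + 2.4495*I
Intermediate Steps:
p(q) = -3*√2*√q (p(q) = -3*√(q + q) = -3*√2*√q)
59 - p((-4 + 2)/(12 - 6)) = 59 - (-3)*√2*√((-4 + 2)/(12 - 6)) = 59 - (-3)*√2*√(-2/6) = 59 - (-3)*√2*√(-2*⅙) = 59 - (-3)*√2*√(-⅓) = 59 - (-3)*√2*I*√3/3 = 59 - (-1)*I*√6 = 59 + I*√6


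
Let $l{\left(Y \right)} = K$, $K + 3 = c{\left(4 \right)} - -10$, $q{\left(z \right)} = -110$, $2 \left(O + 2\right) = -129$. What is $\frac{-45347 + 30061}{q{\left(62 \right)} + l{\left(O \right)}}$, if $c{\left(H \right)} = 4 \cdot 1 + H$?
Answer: $\frac{15286}{95} \approx 160.91$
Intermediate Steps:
$O = - \frac{133}{2}$ ($O = -2 + \frac{1}{2} \left(-129\right) = -2 - \frac{129}{2} = - \frac{133}{2} \approx -66.5$)
$c{\left(H \right)} = 4 + H$
$K = 15$ ($K = -3 + \left(\left(4 + 4\right) - -10\right) = -3 + \left(8 + 10\right) = -3 + 18 = 15$)
$l{\left(Y \right)} = 15$
$\frac{-45347 + 30061}{q{\left(62 \right)} + l{\left(O \right)}} = \frac{-45347 + 30061}{-110 + 15} = - \frac{15286}{-95} = \left(-15286\right) \left(- \frac{1}{95}\right) = \frac{15286}{95}$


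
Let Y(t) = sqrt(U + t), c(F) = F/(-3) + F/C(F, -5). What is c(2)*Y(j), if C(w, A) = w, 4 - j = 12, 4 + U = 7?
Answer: I*sqrt(5)/3 ≈ 0.74536*I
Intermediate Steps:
U = 3 (U = -4 + 7 = 3)
j = -8 (j = 4 - 1*12 = 4 - 12 = -8)
c(F) = 1 - F/3 (c(F) = F/(-3) + F/F = F*(-1/3) + 1 = -F/3 + 1 = 1 - F/3)
Y(t) = sqrt(3 + t)
c(2)*Y(j) = (1 - 1/3*2)*sqrt(3 - 8) = (1 - 2/3)*sqrt(-5) = (I*sqrt(5))/3 = I*sqrt(5)/3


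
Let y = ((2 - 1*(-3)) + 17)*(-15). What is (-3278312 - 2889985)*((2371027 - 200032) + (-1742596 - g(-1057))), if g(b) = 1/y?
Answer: -290674151371429/110 ≈ -2.6425e+12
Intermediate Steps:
y = -330 (y = ((2 + 3) + 17)*(-15) = (5 + 17)*(-15) = 22*(-15) = -330)
g(b) = -1/330 (g(b) = 1/(-330) = -1/330)
(-3278312 - 2889985)*((2371027 - 200032) + (-1742596 - g(-1057))) = (-3278312 - 2889985)*((2371027 - 200032) + (-1742596 - 1*(-1/330))) = -6168297*(2170995 + (-1742596 + 1/330)) = -6168297*(2170995 - 575056679/330) = -6168297*141371671/330 = -290674151371429/110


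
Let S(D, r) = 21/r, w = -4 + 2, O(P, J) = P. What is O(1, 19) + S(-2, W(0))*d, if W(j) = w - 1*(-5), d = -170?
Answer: -1189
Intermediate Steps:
w = -2
W(j) = 3 (W(j) = -2 - 1*(-5) = -2 + 5 = 3)
O(1, 19) + S(-2, W(0))*d = 1 + (21/3)*(-170) = 1 + (21*(⅓))*(-170) = 1 + 7*(-170) = 1 - 1190 = -1189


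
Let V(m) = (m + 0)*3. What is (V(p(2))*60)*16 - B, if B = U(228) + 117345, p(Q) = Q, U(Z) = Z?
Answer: -111813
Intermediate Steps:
V(m) = 3*m (V(m) = m*3 = 3*m)
B = 117573 (B = 228 + 117345 = 117573)
(V(p(2))*60)*16 - B = ((3*2)*60)*16 - 1*117573 = (6*60)*16 - 117573 = 360*16 - 117573 = 5760 - 117573 = -111813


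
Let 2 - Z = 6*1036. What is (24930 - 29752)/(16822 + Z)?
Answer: -2411/5304 ≈ -0.45456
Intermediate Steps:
Z = -6214 (Z = 2 - 6*1036 = 2 - 1*6216 = 2 - 6216 = -6214)
(24930 - 29752)/(16822 + Z) = (24930 - 29752)/(16822 - 6214) = -4822/10608 = -4822*1/10608 = -2411/5304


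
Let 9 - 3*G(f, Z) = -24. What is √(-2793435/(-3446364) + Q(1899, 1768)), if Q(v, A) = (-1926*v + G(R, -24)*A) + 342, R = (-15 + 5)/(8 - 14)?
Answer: I*√1200175238986870859/574394 ≈ 1907.3*I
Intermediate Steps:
R = 5/3 (R = -10/(-6) = -10*(-⅙) = 5/3 ≈ 1.6667)
G(f, Z) = 11 (G(f, Z) = 3 - ⅓*(-24) = 3 + 8 = 11)
Q(v, A) = 342 - 1926*v + 11*A (Q(v, A) = (-1926*v + 11*A) + 342 = 342 - 1926*v + 11*A)
√(-2793435/(-3446364) + Q(1899, 1768)) = √(-2793435/(-3446364) + (342 - 1926*1899 + 11*1768)) = √(-2793435*(-1/3446364) + (342 - 3657474 + 19448)) = √(931145/1148788 - 3637684) = √(-4178926795847/1148788) = I*√1200175238986870859/574394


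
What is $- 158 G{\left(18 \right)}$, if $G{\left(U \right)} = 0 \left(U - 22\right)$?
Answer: $0$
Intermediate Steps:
$G{\left(U \right)} = 0$ ($G{\left(U \right)} = 0 \left(-22 + U\right) = 0$)
$- 158 G{\left(18 \right)} = \left(-158\right) 0 = 0$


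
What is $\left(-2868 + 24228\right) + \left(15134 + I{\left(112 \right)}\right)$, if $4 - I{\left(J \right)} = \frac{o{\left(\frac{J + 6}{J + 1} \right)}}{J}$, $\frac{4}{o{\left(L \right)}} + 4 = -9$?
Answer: $\frac{13285273}{364} \approx 36498.0$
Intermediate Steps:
$o{\left(L \right)} = - \frac{4}{13}$ ($o{\left(L \right)} = \frac{4}{-4 - 9} = \frac{4}{-13} = 4 \left(- \frac{1}{13}\right) = - \frac{4}{13}$)
$I{\left(J \right)} = 4 + \frac{4}{13 J}$ ($I{\left(J \right)} = 4 - - \frac{4}{13 J} = 4 + \frac{4}{13 J}$)
$\left(-2868 + 24228\right) + \left(15134 + I{\left(112 \right)}\right) = \left(-2868 + 24228\right) + \left(15134 + \left(4 + \frac{4}{13 \cdot 112}\right)\right) = 21360 + \left(15134 + \left(4 + \frac{4}{13} \cdot \frac{1}{112}\right)\right) = 21360 + \left(15134 + \left(4 + \frac{1}{364}\right)\right) = 21360 + \left(15134 + \frac{1457}{364}\right) = 21360 + \frac{5510233}{364} = \frac{13285273}{364}$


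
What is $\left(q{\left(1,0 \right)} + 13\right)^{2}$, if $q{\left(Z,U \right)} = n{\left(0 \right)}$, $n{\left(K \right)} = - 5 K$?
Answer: $169$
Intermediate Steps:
$q{\left(Z,U \right)} = 0$ ($q{\left(Z,U \right)} = \left(-5\right) 0 = 0$)
$\left(q{\left(1,0 \right)} + 13\right)^{2} = \left(0 + 13\right)^{2} = 13^{2} = 169$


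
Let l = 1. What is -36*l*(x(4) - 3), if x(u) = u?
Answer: -36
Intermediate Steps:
-36*l*(x(4) - 3) = -36*(4 - 3) = -36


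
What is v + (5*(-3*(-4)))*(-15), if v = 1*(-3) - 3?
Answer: -906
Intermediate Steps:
v = -6 (v = -3 - 3 = -6)
v + (5*(-3*(-4)))*(-15) = -6 + (5*(-3*(-4)))*(-15) = -6 + (5*12)*(-15) = -6 + 60*(-15) = -6 - 900 = -906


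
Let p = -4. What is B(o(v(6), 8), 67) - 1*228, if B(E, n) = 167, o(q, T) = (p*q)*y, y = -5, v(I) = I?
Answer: -61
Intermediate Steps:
o(q, T) = 20*q (o(q, T) = -4*q*(-5) = 20*q)
B(o(v(6), 8), 67) - 1*228 = 167 - 1*228 = 167 - 228 = -61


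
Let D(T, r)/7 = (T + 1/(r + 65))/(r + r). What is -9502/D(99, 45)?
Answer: -94069800/76237 ≈ -1233.9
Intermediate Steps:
D(T, r) = 7*(T + 1/(65 + r))/(2*r) (D(T, r) = 7*((T + 1/(r + 65))/(r + r)) = 7*((T + 1/(65 + r))/((2*r))) = 7*((T + 1/(65 + r))*(1/(2*r))) = 7*((T + 1/(65 + r))/(2*r)) = 7*(T + 1/(65 + r))/(2*r))
-9502/D(99, 45) = -9502*90*(65 + 45)/(7*(1 + 65*99 + 99*45)) = -9502*9900/(7*(1 + 6435 + 4455)) = -9502/((7/2)*(1/45)*(1/110)*10891) = -9502/76237/9900 = -9502*9900/76237 = -94069800/76237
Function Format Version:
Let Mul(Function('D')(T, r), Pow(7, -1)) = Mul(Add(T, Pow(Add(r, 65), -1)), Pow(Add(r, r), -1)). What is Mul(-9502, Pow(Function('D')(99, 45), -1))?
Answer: Rational(-94069800, 76237) ≈ -1233.9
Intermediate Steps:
Function('D')(T, r) = Mul(Rational(7, 2), Pow(r, -1), Add(T, Pow(Add(65, r), -1))) (Function('D')(T, r) = Mul(7, Mul(Add(T, Pow(Add(r, 65), -1)), Pow(Add(r, r), -1))) = Mul(7, Mul(Add(T, Pow(Add(65, r), -1)), Pow(Mul(2, r), -1))) = Mul(7, Mul(Add(T, Pow(Add(65, r), -1)), Mul(Rational(1, 2), Pow(r, -1)))) = Mul(7, Mul(Rational(1, 2), Pow(r, -1), Add(T, Pow(Add(65, r), -1)))) = Mul(Rational(7, 2), Pow(r, -1), Add(T, Pow(Add(65, r), -1))))
Mul(-9502, Pow(Function('D')(99, 45), -1)) = Mul(-9502, Pow(Mul(Rational(7, 2), Pow(45, -1), Pow(Add(65, 45), -1), Add(1, Mul(65, 99), Mul(99, 45))), -1)) = Mul(-9502, Pow(Mul(Rational(7, 2), Rational(1, 45), Pow(110, -1), Add(1, 6435, 4455)), -1)) = Mul(-9502, Pow(Mul(Rational(7, 2), Rational(1, 45), Rational(1, 110), 10891), -1)) = Mul(-9502, Pow(Rational(76237, 9900), -1)) = Mul(-9502, Rational(9900, 76237)) = Rational(-94069800, 76237)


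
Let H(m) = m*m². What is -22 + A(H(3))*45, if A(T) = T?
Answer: 1193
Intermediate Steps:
H(m) = m³
-22 + A(H(3))*45 = -22 + 3³*45 = -22 + 27*45 = -22 + 1215 = 1193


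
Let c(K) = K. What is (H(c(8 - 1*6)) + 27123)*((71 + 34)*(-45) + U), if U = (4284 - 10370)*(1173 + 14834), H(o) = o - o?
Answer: -2642412898221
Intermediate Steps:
H(o) = 0
U = -97418602 (U = -6086*16007 = -97418602)
(H(c(8 - 1*6)) + 27123)*((71 + 34)*(-45) + U) = (0 + 27123)*((71 + 34)*(-45) - 97418602) = 27123*(105*(-45) - 97418602) = 27123*(-4725 - 97418602) = 27123*(-97423327) = -2642412898221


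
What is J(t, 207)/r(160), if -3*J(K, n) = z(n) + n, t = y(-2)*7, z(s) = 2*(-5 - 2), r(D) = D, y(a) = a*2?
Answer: -193/480 ≈ -0.40208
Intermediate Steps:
y(a) = 2*a
z(s) = -14 (z(s) = 2*(-7) = -14)
t = -28 (t = (2*(-2))*7 = -4*7 = -28)
J(K, n) = 14/3 - n/3 (J(K, n) = -(-14 + n)/3 = 14/3 - n/3)
J(t, 207)/r(160) = (14/3 - ⅓*207)/160 = (14/3 - 69)*(1/160) = -193/3*1/160 = -193/480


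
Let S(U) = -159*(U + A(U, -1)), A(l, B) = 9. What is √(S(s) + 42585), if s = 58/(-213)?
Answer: 4*√12979723/71 ≈ 202.97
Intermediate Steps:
s = -58/213 (s = 58*(-1/213) = -58/213 ≈ -0.27230)
S(U) = -1431 - 159*U (S(U) = -159*(U + 9) = -159*(9 + U) = -1431 - 159*U)
√(S(s) + 42585) = √((-1431 - 159*(-58/213)) + 42585) = √((-1431 + 3074/71) + 42585) = √(-98527/71 + 42585) = √(2925008/71) = 4*√12979723/71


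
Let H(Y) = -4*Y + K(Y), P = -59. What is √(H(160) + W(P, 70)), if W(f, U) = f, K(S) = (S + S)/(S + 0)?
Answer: I*√697 ≈ 26.401*I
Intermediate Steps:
K(S) = 2 (K(S) = (2*S)/S = 2)
H(Y) = 2 - 4*Y (H(Y) = -4*Y + 2 = 2 - 4*Y)
√(H(160) + W(P, 70)) = √((2 - 4*160) - 59) = √((2 - 640) - 59) = √(-638 - 59) = √(-697) = I*√697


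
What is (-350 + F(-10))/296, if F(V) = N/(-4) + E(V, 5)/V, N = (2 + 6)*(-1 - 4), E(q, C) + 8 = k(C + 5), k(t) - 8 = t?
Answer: -341/296 ≈ -1.1520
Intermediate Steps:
k(t) = 8 + t
E(q, C) = 5 + C (E(q, C) = -8 + (8 + (C + 5)) = -8 + (8 + (5 + C)) = -8 + (13 + C) = 5 + C)
N = -40 (N = 8*(-5) = -40)
F(V) = 10 + 10/V (F(V) = -40/(-4) + (5 + 5)/V = -40*(-¼) + 10/V = 10 + 10/V)
(-350 + F(-10))/296 = (-350 + (10 + 10/(-10)))/296 = (-350 + (10 + 10*(-⅒)))/296 = (-350 + (10 - 1))/296 = (-350 + 9)/296 = (1/296)*(-341) = -341/296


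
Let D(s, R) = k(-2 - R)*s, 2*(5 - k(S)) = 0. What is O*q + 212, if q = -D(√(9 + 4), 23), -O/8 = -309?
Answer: 212 - 12360*√13 ≈ -44353.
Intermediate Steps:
O = 2472 (O = -8*(-309) = 2472)
k(S) = 5 (k(S) = 5 - ½*0 = 5 + 0 = 5)
D(s, R) = 5*s
q = -5*√13 (q = -5*√(9 + 4) = -5*√13 ≈ -18.028)
O*q + 212 = 2472*(-5*√13) + 212 = -12360*√13 + 212 = 212 - 12360*√13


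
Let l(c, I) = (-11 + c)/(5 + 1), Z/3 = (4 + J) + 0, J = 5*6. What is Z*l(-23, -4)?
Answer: -578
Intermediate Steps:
J = 30
Z = 102 (Z = 3*((4 + 30) + 0) = 3*(34 + 0) = 3*34 = 102)
l(c, I) = -11/6 + c/6 (l(c, I) = (-11 + c)/6 = (-11 + c)*(1/6) = -11/6 + c/6)
Z*l(-23, -4) = 102*(-11/6 + (1/6)*(-23)) = 102*(-11/6 - 23/6) = 102*(-17/3) = -578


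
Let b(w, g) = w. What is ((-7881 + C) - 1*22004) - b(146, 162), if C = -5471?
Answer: -35502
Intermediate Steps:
((-7881 + C) - 1*22004) - b(146, 162) = ((-7881 - 5471) - 1*22004) - 1*146 = (-13352 - 22004) - 146 = -35356 - 146 = -35502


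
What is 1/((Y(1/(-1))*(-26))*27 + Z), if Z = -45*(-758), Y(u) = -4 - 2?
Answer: 1/38322 ≈ 2.6095e-5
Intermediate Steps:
Y(u) = -6
Z = 34110
1/((Y(1/(-1))*(-26))*27 + Z) = 1/(-6*(-26)*27 + 34110) = 1/(156*27 + 34110) = 1/(4212 + 34110) = 1/38322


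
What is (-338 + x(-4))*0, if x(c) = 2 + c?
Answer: 0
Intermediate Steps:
(-338 + x(-4))*0 = (-338 + (2 - 4))*0 = (-338 - 2)*0 = -340*0 = 0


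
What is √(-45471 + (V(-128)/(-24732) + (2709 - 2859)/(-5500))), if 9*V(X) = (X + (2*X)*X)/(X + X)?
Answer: I*√9348363360249430/453420 ≈ 213.24*I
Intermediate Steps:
V(X) = (X + 2*X²)/(18*X) (V(X) = ((X + (2*X)*X)/(X + X))/9 = ((X + 2*X²)/((2*X)))/9 = ((X + 2*X²)*(1/(2*X)))/9 = ((X + 2*X²)/(2*X))/9 = (X + 2*X²)/(18*X))
√(-45471 + (V(-128)/(-24732) + (2709 - 2859)/(-5500))) = √(-45471 + ((1/18 + (⅑)*(-128))/(-24732) + (2709 - 2859)/(-5500))) = √(-45471 + ((1/18 - 128/9)*(-1/24732) - 150*(-1/5500))) = √(-45471 + (-85/6*(-1/24732) + 3/110)) = √(-45471 + (85/148392 + 3/110)) = √(-45471 + 227263/8161560) = √(-371114067497/8161560) = I*√9348363360249430/453420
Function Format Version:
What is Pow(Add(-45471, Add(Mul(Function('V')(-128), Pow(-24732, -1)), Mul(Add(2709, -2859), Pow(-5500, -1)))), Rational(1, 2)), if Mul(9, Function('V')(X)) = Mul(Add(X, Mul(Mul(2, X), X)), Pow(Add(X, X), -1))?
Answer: Mul(Rational(1, 453420), I, Pow(9348363360249430, Rational(1, 2))) ≈ Mul(213.24, I)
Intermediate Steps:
Function('V')(X) = Mul(Rational(1, 18), Pow(X, -1), Add(X, Mul(2, Pow(X, 2)))) (Function('V')(X) = Mul(Rational(1, 9), Mul(Add(X, Mul(Mul(2, X), X)), Pow(Add(X, X), -1))) = Mul(Rational(1, 9), Mul(Add(X, Mul(2, Pow(X, 2))), Pow(Mul(2, X), -1))) = Mul(Rational(1, 9), Mul(Add(X, Mul(2, Pow(X, 2))), Mul(Rational(1, 2), Pow(X, -1)))) = Mul(Rational(1, 9), Mul(Rational(1, 2), Pow(X, -1), Add(X, Mul(2, Pow(X, 2))))) = Mul(Rational(1, 18), Pow(X, -1), Add(X, Mul(2, Pow(X, 2)))))
Pow(Add(-45471, Add(Mul(Function('V')(-128), Pow(-24732, -1)), Mul(Add(2709, -2859), Pow(-5500, -1)))), Rational(1, 2)) = Pow(Add(-45471, Add(Mul(Add(Rational(1, 18), Mul(Rational(1, 9), -128)), Pow(-24732, -1)), Mul(Add(2709, -2859), Pow(-5500, -1)))), Rational(1, 2)) = Pow(Add(-45471, Add(Mul(Add(Rational(1, 18), Rational(-128, 9)), Rational(-1, 24732)), Mul(-150, Rational(-1, 5500)))), Rational(1, 2)) = Pow(Add(-45471, Add(Mul(Rational(-85, 6), Rational(-1, 24732)), Rational(3, 110))), Rational(1, 2)) = Pow(Add(-45471, Add(Rational(85, 148392), Rational(3, 110))), Rational(1, 2)) = Pow(Add(-45471, Rational(227263, 8161560)), Rational(1, 2)) = Pow(Rational(-371114067497, 8161560), Rational(1, 2)) = Mul(Rational(1, 453420), I, Pow(9348363360249430, Rational(1, 2)))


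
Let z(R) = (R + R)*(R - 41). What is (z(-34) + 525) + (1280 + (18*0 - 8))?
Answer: 6897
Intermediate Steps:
z(R) = 2*R*(-41 + R) (z(R) = (2*R)*(-41 + R) = 2*R*(-41 + R))
(z(-34) + 525) + (1280 + (18*0 - 8)) = (2*(-34)*(-41 - 34) + 525) + (1280 + (18*0 - 8)) = (2*(-34)*(-75) + 525) + (1280 + (0 - 8)) = (5100 + 525) + (1280 - 8) = 5625 + 1272 = 6897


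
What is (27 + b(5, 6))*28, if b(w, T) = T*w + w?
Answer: 1736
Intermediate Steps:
b(w, T) = w + T*w
(27 + b(5, 6))*28 = (27 + 5*(1 + 6))*28 = (27 + 5*7)*28 = (27 + 35)*28 = 62*28 = 1736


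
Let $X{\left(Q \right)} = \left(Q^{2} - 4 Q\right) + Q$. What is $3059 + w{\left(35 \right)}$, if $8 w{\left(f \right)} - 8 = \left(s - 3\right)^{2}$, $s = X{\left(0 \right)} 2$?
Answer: $\frac{24489}{8} \approx 3061.1$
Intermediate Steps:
$X{\left(Q \right)} = Q^{2} - 3 Q$
$s = 0$ ($s = 0 \left(-3 + 0\right) 2 = 0 \left(-3\right) 2 = 0 \cdot 2 = 0$)
$w{\left(f \right)} = \frac{17}{8}$ ($w{\left(f \right)} = 1 + \frac{\left(0 - 3\right)^{2}}{8} = 1 + \frac{\left(-3\right)^{2}}{8} = 1 + \frac{1}{8} \cdot 9 = 1 + \frac{9}{8} = \frac{17}{8}$)
$3059 + w{\left(35 \right)} = 3059 + \frac{17}{8} = \frac{24489}{8}$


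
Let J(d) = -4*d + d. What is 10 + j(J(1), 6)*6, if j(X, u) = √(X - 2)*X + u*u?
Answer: 226 - 18*I*√5 ≈ 226.0 - 40.249*I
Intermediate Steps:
J(d) = -3*d
j(X, u) = u² + X*√(-2 + X) (j(X, u) = √(-2 + X)*X + u² = X*√(-2 + X) + u² = u² + X*√(-2 + X))
10 + j(J(1), 6)*6 = 10 + (6² + (-3*1)*√(-2 - 3*1))*6 = 10 + (36 - 3*√(-2 - 3))*6 = 10 + (36 - 3*I*√5)*6 = 10 + (216 - 18*I*√5) = 226 - 18*I*√5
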